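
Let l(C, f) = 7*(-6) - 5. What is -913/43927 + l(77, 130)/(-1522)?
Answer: 674983/66856894 ≈ 0.010096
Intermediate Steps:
l(C, f) = -47 (l(C, f) = -42 - 5 = -47)
-913/43927 + l(77, 130)/(-1522) = -913/43927 - 47/(-1522) = -913*1/43927 - 47*(-1/1522) = -913/43927 + 47/1522 = 674983/66856894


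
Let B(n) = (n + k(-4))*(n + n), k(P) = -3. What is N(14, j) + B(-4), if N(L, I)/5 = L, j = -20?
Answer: 126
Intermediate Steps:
N(L, I) = 5*L
B(n) = 2*n*(-3 + n) (B(n) = (n - 3)*(n + n) = (-3 + n)*(2*n) = 2*n*(-3 + n))
N(14, j) + B(-4) = 5*14 + 2*(-4)*(-3 - 4) = 70 + 2*(-4)*(-7) = 70 + 56 = 126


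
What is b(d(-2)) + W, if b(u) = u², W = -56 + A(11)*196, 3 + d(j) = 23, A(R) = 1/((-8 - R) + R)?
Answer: 639/2 ≈ 319.50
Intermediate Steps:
A(R) = -⅛ (A(R) = 1/(-8) = -⅛)
d(j) = 20 (d(j) = -3 + 23 = 20)
W = -161/2 (W = -56 - ⅛*196 = -56 - 49/2 = -161/2 ≈ -80.500)
b(d(-2)) + W = 20² - 161/2 = 400 - 161/2 = 639/2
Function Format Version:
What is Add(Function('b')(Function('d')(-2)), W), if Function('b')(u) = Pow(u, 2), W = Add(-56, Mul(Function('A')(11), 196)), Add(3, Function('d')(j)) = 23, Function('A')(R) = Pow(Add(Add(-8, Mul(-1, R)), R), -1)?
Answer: Rational(639, 2) ≈ 319.50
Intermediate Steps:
Function('A')(R) = Rational(-1, 8) (Function('A')(R) = Pow(-8, -1) = Rational(-1, 8))
Function('d')(j) = 20 (Function('d')(j) = Add(-3, 23) = 20)
W = Rational(-161, 2) (W = Add(-56, Mul(Rational(-1, 8), 196)) = Add(-56, Rational(-49, 2)) = Rational(-161, 2) ≈ -80.500)
Add(Function('b')(Function('d')(-2)), W) = Add(Pow(20, 2), Rational(-161, 2)) = Add(400, Rational(-161, 2)) = Rational(639, 2)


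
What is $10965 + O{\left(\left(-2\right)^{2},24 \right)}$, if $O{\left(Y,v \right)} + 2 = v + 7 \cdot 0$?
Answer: $10987$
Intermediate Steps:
$O{\left(Y,v \right)} = -2 + v$ ($O{\left(Y,v \right)} = -2 + \left(v + 7 \cdot 0\right) = -2 + \left(v + 0\right) = -2 + v$)
$10965 + O{\left(\left(-2\right)^{2},24 \right)} = 10965 + \left(-2 + 24\right) = 10965 + 22 = 10987$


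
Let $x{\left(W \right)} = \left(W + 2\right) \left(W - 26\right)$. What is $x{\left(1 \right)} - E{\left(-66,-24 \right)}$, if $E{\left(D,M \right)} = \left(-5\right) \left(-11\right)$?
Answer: $-130$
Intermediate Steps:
$E{\left(D,M \right)} = 55$
$x{\left(W \right)} = \left(-26 + W\right) \left(2 + W\right)$ ($x{\left(W \right)} = \left(2 + W\right) \left(-26 + W\right) = \left(-26 + W\right) \left(2 + W\right)$)
$x{\left(1 \right)} - E{\left(-66,-24 \right)} = \left(-52 + 1^{2} - 24\right) - 55 = \left(-52 + 1 - 24\right) - 55 = -75 - 55 = -130$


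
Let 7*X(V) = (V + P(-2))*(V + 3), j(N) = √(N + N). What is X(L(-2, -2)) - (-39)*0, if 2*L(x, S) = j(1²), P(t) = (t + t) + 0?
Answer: -23/14 - √2/14 ≈ -1.7439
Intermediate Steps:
j(N) = √2*√N (j(N) = √(2*N) = √2*√N)
P(t) = 2*t (P(t) = 2*t + 0 = 2*t)
L(x, S) = √2/2 (L(x, S) = (√2*√(1²))/2 = (√2*√1)/2 = (√2*1)/2 = √2/2)
X(V) = (-4 + V)*(3 + V)/7 (X(V) = ((V + 2*(-2))*(V + 3))/7 = ((V - 4)*(3 + V))/7 = ((-4 + V)*(3 + V))/7 = (-4 + V)*(3 + V)/7)
X(L(-2, -2)) - (-39)*0 = (-12/7 - √2/14 + (√2/2)²/7) - (-39)*0 = (-12/7 - √2/14 + (⅐)*(½)) - 1*0 = (-12/7 - √2/14 + 1/14) + 0 = (-23/14 - √2/14) + 0 = -23/14 - √2/14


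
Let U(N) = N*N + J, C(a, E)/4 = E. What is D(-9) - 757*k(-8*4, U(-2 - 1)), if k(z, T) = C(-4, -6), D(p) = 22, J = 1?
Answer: 18190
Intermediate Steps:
C(a, E) = 4*E
U(N) = 1 + N**2 (U(N) = N*N + 1 = N**2 + 1 = 1 + N**2)
k(z, T) = -24 (k(z, T) = 4*(-6) = -24)
D(-9) - 757*k(-8*4, U(-2 - 1)) = 22 - 757*(-24) = 22 + 18168 = 18190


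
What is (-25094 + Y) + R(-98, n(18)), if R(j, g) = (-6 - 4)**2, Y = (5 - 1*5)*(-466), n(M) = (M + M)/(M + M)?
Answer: -24994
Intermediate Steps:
n(M) = 1 (n(M) = (2*M)/((2*M)) = (2*M)*(1/(2*M)) = 1)
Y = 0 (Y = (5 - 5)*(-466) = 0*(-466) = 0)
R(j, g) = 100 (R(j, g) = (-10)**2 = 100)
(-25094 + Y) + R(-98, n(18)) = (-25094 + 0) + 100 = -25094 + 100 = -24994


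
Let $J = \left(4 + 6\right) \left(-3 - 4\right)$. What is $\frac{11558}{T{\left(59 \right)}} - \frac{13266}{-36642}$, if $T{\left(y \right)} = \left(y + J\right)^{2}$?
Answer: $\frac{70852237}{738947} \approx 95.883$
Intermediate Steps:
$J = -70$ ($J = 10 \left(-7\right) = -70$)
$T{\left(y \right)} = \left(-70 + y\right)^{2}$ ($T{\left(y \right)} = \left(y - 70\right)^{2} = \left(-70 + y\right)^{2}$)
$\frac{11558}{T{\left(59 \right)}} - \frac{13266}{-36642} = \frac{11558}{\left(-70 + 59\right)^{2}} - \frac{13266}{-36642} = \frac{11558}{\left(-11\right)^{2}} - - \frac{2211}{6107} = \frac{11558}{121} + \frac{2211}{6107} = \frac{70852237}{738947}$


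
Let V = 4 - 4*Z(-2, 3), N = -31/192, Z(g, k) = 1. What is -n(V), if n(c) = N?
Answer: 31/192 ≈ 0.16146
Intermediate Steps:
N = -31/192 (N = -31*1/192 = -31/192 ≈ -0.16146)
V = 0 (V = 4 - 4*1 = 4 - 4 = 0)
n(c) = -31/192
-n(V) = -1*(-31/192) = 31/192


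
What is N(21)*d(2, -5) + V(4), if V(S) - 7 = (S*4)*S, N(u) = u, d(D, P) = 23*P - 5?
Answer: -2449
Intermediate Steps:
d(D, P) = -5 + 23*P
V(S) = 7 + 4*S**2 (V(S) = 7 + (S*4)*S = 7 + (4*S)*S = 7 + 4*S**2)
N(21)*d(2, -5) + V(4) = 21*(-5 + 23*(-5)) + (7 + 4*4**2) = 21*(-5 - 115) + (7 + 4*16) = 21*(-120) + (7 + 64) = -2520 + 71 = -2449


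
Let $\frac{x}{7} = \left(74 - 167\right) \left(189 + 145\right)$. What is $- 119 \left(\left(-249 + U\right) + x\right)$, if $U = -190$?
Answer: $25926887$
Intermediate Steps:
$x = -217434$ ($x = 7 \left(74 - 167\right) \left(189 + 145\right) = 7 \left(\left(-93\right) 334\right) = 7 \left(-31062\right) = -217434$)
$- 119 \left(\left(-249 + U\right) + x\right) = - 119 \left(\left(-249 - 190\right) - 217434\right) = - 119 \left(-439 - 217434\right) = \left(-119\right) \left(-217873\right) = 25926887$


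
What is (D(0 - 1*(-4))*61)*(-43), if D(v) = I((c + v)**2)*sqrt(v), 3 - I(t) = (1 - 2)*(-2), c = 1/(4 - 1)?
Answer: -5246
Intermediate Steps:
c = 1/3 ≈ 0.33333
I(t) = 1 (I(t) = 3 - (1 - 2)*(-2) = 3 - (-1)*(-2) = 3 - 1*2 = 3 - 2 = 1)
D(v) = sqrt(v) (D(v) = 1*sqrt(v) = sqrt(v))
(D(0 - 1*(-4))*61)*(-43) = (sqrt(0 - 1*(-4))*61)*(-43) = (sqrt(0 + 4)*61)*(-43) = (sqrt(4)*61)*(-43) = (2*61)*(-43) = 122*(-43) = -5246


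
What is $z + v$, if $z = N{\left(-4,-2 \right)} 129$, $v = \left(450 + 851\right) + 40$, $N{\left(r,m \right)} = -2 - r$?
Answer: $1599$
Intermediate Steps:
$v = 1341$ ($v = 1301 + 40 = 1341$)
$z = 258$ ($z = \left(-2 - -4\right) 129 = \left(-2 + 4\right) 129 = 2 \cdot 129 = 258$)
$z + v = 258 + 1341 = 1599$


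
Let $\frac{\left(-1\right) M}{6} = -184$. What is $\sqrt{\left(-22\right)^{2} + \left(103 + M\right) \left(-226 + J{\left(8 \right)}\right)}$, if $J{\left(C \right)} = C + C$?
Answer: $i \sqrt{252986} \approx 502.98 i$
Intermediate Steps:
$M = 1104$ ($M = \left(-6\right) \left(-184\right) = 1104$)
$J{\left(C \right)} = 2 C$
$\sqrt{\left(-22\right)^{2} + \left(103 + M\right) \left(-226 + J{\left(8 \right)}\right)} = \sqrt{\left(-22\right)^{2} + \left(103 + 1104\right) \left(-226 + 2 \cdot 8\right)} = \sqrt{484 + 1207 \left(-226 + 16\right)} = \sqrt{484 + 1207 \left(-210\right)} = \sqrt{484 - 253470} = \sqrt{-252986} = i \sqrt{252986}$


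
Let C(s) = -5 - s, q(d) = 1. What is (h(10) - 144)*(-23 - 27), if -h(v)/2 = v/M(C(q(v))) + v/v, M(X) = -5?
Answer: 7100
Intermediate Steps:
h(v) = -2 + 2*v/5 (h(v) = -2*(v/(-5) + v/v) = -2*(v*(-1/5) + 1) = -2*(-v/5 + 1) = -2*(1 - v/5) = -2 + 2*v/5)
(h(10) - 144)*(-23 - 27) = ((-2 + (2/5)*10) - 144)*(-23 - 27) = ((-2 + 4) - 144)*(-50) = (2 - 144)*(-50) = -142*(-50) = 7100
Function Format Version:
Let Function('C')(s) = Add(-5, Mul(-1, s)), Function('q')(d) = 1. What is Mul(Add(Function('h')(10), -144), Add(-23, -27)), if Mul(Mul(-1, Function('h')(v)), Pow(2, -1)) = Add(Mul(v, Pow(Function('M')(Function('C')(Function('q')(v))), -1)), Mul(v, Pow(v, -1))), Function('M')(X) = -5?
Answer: 7100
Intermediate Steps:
Function('h')(v) = Add(-2, Mul(Rational(2, 5), v)) (Function('h')(v) = Mul(-2, Add(Mul(v, Pow(-5, -1)), Mul(v, Pow(v, -1)))) = Mul(-2, Add(Mul(v, Rational(-1, 5)), 1)) = Mul(-2, Add(Mul(Rational(-1, 5), v), 1)) = Mul(-2, Add(1, Mul(Rational(-1, 5), v))) = Add(-2, Mul(Rational(2, 5), v)))
Mul(Add(Function('h')(10), -144), Add(-23, -27)) = Mul(Add(Add(-2, Mul(Rational(2, 5), 10)), -144), Add(-23, -27)) = Mul(Add(Add(-2, 4), -144), -50) = Mul(Add(2, -144), -50) = Mul(-142, -50) = 7100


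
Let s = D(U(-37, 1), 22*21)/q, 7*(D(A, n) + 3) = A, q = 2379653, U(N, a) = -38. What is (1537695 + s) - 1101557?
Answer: 7264999700739/16657571 ≈ 4.3614e+5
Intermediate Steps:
D(A, n) = -3 + A/7
s = -59/16657571 (s = (-3 + (⅐)*(-38))/2379653 = (-3 - 38/7)*(1/2379653) = -59/7*1/2379653 = -59/16657571 ≈ -3.5419e-6)
(1537695 + s) - 1101557 = (1537695 - 59/16657571) - 1101557 = 25614263638786/16657571 - 1101557 = 7264999700739/16657571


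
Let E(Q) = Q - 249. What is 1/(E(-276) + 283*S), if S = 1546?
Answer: 1/436993 ≈ 2.2884e-6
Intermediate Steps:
E(Q) = -249 + Q
1/(E(-276) + 283*S) = 1/((-249 - 276) + 283*1546) = 1/(-525 + 437518) = 1/436993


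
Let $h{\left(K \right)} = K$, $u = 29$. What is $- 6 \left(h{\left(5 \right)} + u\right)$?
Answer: $-204$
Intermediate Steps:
$- 6 \left(h{\left(5 \right)} + u\right) = - 6 \left(5 + 29\right) = \left(-6\right) 34 = -204$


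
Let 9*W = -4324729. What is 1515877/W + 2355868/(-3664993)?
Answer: -60189598004521/15850101511897 ≈ -3.7974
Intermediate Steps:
W = -4324729/9 (W = (⅑)*(-4324729) = -4324729/9 ≈ -4.8053e+5)
1515877/W + 2355868/(-3664993) = 1515877/(-4324729/9) + 2355868/(-3664993) = 1515877*(-9/4324729) + 2355868*(-1/3664993) = -13642893/4324729 - 2355868/3664993 = -60189598004521/15850101511897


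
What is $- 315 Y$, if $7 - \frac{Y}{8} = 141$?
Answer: $337680$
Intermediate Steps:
$Y = -1072$ ($Y = 56 - 1128 = -1072$)
$- 315 Y = \left(-315\right) \left(-1072\right) = 337680$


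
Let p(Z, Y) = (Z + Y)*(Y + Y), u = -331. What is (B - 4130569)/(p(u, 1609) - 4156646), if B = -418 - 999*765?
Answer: 2447611/22021 ≈ 111.15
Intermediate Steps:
p(Z, Y) = 2*Y*(Y + Z) (p(Z, Y) = (Y + Z)*(2*Y) = 2*Y*(Y + Z))
B = -764653 (B = -418 - 764235 = -764653)
(B - 4130569)/(p(u, 1609) - 4156646) = (-764653 - 4130569)/(2*1609*(1609 - 331) - 4156646) = -4895222/(2*1609*1278 - 4156646) = -4895222/(4112604 - 4156646) = -4895222/(-44042) = -4895222*(-1/44042) = 2447611/22021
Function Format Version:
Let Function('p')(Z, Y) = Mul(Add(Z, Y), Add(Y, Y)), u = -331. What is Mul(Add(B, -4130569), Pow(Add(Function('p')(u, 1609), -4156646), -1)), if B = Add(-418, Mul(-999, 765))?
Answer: Rational(2447611, 22021) ≈ 111.15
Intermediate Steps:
Function('p')(Z, Y) = Mul(2, Y, Add(Y, Z)) (Function('p')(Z, Y) = Mul(Add(Y, Z), Mul(2, Y)) = Mul(2, Y, Add(Y, Z)))
B = -764653 (B = Add(-418, -764235) = -764653)
Mul(Add(B, -4130569), Pow(Add(Function('p')(u, 1609), -4156646), -1)) = Mul(Add(-764653, -4130569), Pow(Add(Mul(2, 1609, Add(1609, -331)), -4156646), -1)) = Mul(-4895222, Pow(Add(Mul(2, 1609, 1278), -4156646), -1)) = Mul(-4895222, Pow(Add(4112604, -4156646), -1)) = Mul(-4895222, Pow(-44042, -1)) = Mul(-4895222, Rational(-1, 44042)) = Rational(2447611, 22021)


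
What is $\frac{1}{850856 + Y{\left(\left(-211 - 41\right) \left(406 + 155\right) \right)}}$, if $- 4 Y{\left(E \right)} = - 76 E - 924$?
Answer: $- \frac{1}{1834981} \approx -5.4496 \cdot 10^{-7}$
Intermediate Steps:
$Y{\left(E \right)} = 231 + 19 E$ ($Y{\left(E \right)} = - \frac{- 76 E - 924}{4} = - \frac{-924 - 76 E}{4} = 231 + 19 E$)
$\frac{1}{850856 + Y{\left(\left(-211 - 41\right) \left(406 + 155\right) \right)}} = \frac{1}{850856 + \left(231 + 19 \left(-211 - 41\right) \left(406 + 155\right)\right)} = \frac{1}{850856 + \left(231 + 19 \left(\left(-252\right) 561\right)\right)} = \frac{1}{850856 + \left(231 + 19 \left(-141372\right)\right)} = \frac{1}{850856 + \left(231 - 2686068\right)} = \frac{1}{850856 - 2685837} = \frac{1}{-1834981} = - \frac{1}{1834981}$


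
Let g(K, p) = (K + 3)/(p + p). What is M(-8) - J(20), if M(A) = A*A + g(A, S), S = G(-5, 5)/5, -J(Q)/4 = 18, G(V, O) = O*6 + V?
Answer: 271/2 ≈ 135.50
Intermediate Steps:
G(V, O) = V + 6*O (G(V, O) = 6*O + V = V + 6*O)
J(Q) = -72 (J(Q) = -4*18 = -72)
S = 5 (S = (-5 + 6*5)/5 = (-5 + 30)*(1/5) = 25*(1/5) = 5)
g(K, p) = (3 + K)/(2*p) (g(K, p) = (3 + K)/((2*p)) = (3 + K)*(1/(2*p)) = (3 + K)/(2*p))
M(A) = 3/10 + A**2 + A/10 (M(A) = A*A + (1/2)*(3 + A)/5 = A**2 + (1/2)*(1/5)*(3 + A) = A**2 + (3/10 + A/10) = 3/10 + A**2 + A/10)
M(-8) - J(20) = (3/10 + (-8)**2 + (1/10)*(-8)) - 1*(-72) = (3/10 + 64 - 4/5) + 72 = 127/2 + 72 = 271/2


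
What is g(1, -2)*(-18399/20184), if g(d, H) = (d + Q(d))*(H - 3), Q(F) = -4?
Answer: -91995/6728 ≈ -13.673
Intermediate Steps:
g(d, H) = (-4 + d)*(-3 + H) (g(d, H) = (d - 4)*(H - 3) = (-4 + d)*(-3 + H))
g(1, -2)*(-18399/20184) = (12 - 4*(-2) - 3*1 - 2*1)*(-18399/20184) = (12 + 8 - 3 - 2)*(-18399*1/20184) = 15*(-6133/6728) = -91995/6728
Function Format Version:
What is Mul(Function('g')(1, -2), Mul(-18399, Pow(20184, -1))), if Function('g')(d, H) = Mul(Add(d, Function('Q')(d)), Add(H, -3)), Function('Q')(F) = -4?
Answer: Rational(-91995, 6728) ≈ -13.673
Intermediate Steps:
Function('g')(d, H) = Mul(Add(-4, d), Add(-3, H)) (Function('g')(d, H) = Mul(Add(d, -4), Add(H, -3)) = Mul(Add(-4, d), Add(-3, H)))
Mul(Function('g')(1, -2), Mul(-18399, Pow(20184, -1))) = Mul(Add(12, Mul(-4, -2), Mul(-3, 1), Mul(-2, 1)), Mul(-18399, Pow(20184, -1))) = Mul(Add(12, 8, -3, -2), Mul(-18399, Rational(1, 20184))) = Mul(15, Rational(-6133, 6728)) = Rational(-91995, 6728)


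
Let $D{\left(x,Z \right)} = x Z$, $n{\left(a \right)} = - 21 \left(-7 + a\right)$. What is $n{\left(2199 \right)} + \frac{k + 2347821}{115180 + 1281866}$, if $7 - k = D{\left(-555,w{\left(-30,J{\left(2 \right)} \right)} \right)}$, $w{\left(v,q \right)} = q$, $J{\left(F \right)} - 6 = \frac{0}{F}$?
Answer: $- \frac{32153235157}{698523} \approx -46030.0$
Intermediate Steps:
$J{\left(F \right)} = 6$ ($J{\left(F \right)} = 6 + \frac{0}{F} = 6 + 0 = 6$)
$n{\left(a \right)} = 147 - 21 a$
$D{\left(x,Z \right)} = Z x$
$k = 3337$ ($k = 7 - 6 \left(-555\right) = 7 - -3330 = 7 + 3330 = 3337$)
$n{\left(2199 \right)} + \frac{k + 2347821}{115180 + 1281866} = \left(147 - 46179\right) + \frac{3337 + 2347821}{115180 + 1281866} = \left(147 - 46179\right) + \frac{2351158}{1397046} = -46032 + 2351158 \cdot \frac{1}{1397046} = -46032 + \frac{1175579}{698523} = - \frac{32153235157}{698523}$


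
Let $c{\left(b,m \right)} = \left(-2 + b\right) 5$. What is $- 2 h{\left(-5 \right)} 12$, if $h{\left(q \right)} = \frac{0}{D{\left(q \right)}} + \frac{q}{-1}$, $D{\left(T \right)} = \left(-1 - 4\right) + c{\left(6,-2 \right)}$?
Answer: $-120$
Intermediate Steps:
$c{\left(b,m \right)} = -10 + 5 b$
$D{\left(T \right)} = 15$ ($D{\left(T \right)} = \left(-1 - 4\right) + \left(-10 + 5 \cdot 6\right) = -5 + \left(-10 + 30\right) = -5 + 20 = 15$)
$h{\left(q \right)} = - q$ ($h{\left(q \right)} = \frac{0}{15} + \frac{q}{-1} = 0 \cdot \frac{1}{15} + q \left(-1\right) = 0 - q = - q$)
$- 2 h{\left(-5 \right)} 12 = - 2 \left(\left(-1\right) \left(-5\right)\right) 12 = \left(-2\right) 5 \cdot 12 = \left(-10\right) 12 = -120$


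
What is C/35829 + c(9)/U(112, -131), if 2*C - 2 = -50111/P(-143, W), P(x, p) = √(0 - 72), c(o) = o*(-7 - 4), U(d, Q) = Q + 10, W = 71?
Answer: 322472/394119 + 50111*I*√2/859896 ≈ 0.81821 + 0.082414*I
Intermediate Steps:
U(d, Q) = 10 + Q
c(o) = -11*o (c(o) = o*(-11) = -11*o)
P(x, p) = 6*I*√2 (P(x, p) = √(-72) = 6*I*√2)
C = 1 + 50111*I*√2/24 (C = 1 + (-50111*(-I*√2/12))/2 = 1 + (-(-50111)*I*√2/12)/2 = 1 + (50111*I*√2/12)/2 = 1 + 50111*I*√2/24 ≈ 1.0 + 2952.8*I)
C/35829 + c(9)/U(112, -131) = (1 + 50111*I*√2/24)/35829 + (-11*9)/(10 - 131) = (1 + 50111*I*√2/24)*(1/35829) - 99/(-121) = (1/35829 + 50111*I*√2/859896) - 99*(-1/121) = (1/35829 + 50111*I*√2/859896) + 9/11 = 322472/394119 + 50111*I*√2/859896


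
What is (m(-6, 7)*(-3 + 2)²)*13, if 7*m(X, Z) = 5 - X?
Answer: 143/7 ≈ 20.429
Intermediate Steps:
m(X, Z) = 5/7 - X/7 (m(X, Z) = (5 - X)/7 = 5/7 - X/7)
(m(-6, 7)*(-3 + 2)²)*13 = ((5/7 - ⅐*(-6))*(-3 + 2)²)*13 = ((5/7 + 6/7)*(-1)²)*13 = ((11/7)*1)*13 = (11/7)*13 = 143/7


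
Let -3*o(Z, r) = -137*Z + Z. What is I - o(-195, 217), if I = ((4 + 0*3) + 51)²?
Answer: 11865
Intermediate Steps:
I = 3025 (I = ((4 + 0) + 51)² = (4 + 51)² = 55² = 3025)
o(Z, r) = 136*Z/3 (o(Z, r) = -(-137*Z + Z)/3 = -(-136)*Z/3 = 136*Z/3)
I - o(-195, 217) = 3025 - 136*(-195)/3 = 3025 - 1*(-8840) = 3025 + 8840 = 11865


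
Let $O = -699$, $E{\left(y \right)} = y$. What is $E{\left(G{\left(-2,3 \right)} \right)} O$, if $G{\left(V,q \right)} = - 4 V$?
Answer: $-5592$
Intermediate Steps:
$E{\left(G{\left(-2,3 \right)} \right)} O = \left(-4\right) \left(-2\right) \left(-699\right) = 8 \left(-699\right) = -5592$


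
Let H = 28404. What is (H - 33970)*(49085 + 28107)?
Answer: -429650672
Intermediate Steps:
(H - 33970)*(49085 + 28107) = (28404 - 33970)*(49085 + 28107) = -5566*77192 = -429650672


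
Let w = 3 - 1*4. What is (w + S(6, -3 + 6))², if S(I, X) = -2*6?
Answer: 169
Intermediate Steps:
S(I, X) = -12
w = -1 (w = 3 - 4 = -1)
(w + S(6, -3 + 6))² = (-1 - 12)² = (-13)² = 169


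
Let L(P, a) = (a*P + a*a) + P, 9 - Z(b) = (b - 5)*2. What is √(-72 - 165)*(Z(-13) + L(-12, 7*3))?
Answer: 222*I*√237 ≈ 3417.6*I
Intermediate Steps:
Z(b) = 19 - 2*b (Z(b) = 9 - (b - 5)*2 = 9 - (-5 + b)*2 = 9 - (-10 + 2*b) = 9 + (10 - 2*b) = 19 - 2*b)
L(P, a) = P + a² + P*a (L(P, a) = (P*a + a²) + P = (a² + P*a) + P = P + a² + P*a)
√(-72 - 165)*(Z(-13) + L(-12, 7*3)) = √(-72 - 165)*((19 - 2*(-13)) + (-12 + (7*3)² - 84*3)) = √(-237)*((19 + 26) + (-12 + 21² - 12*21)) = (I*√237)*(45 + (-12 + 441 - 252)) = (I*√237)*(45 + 177) = (I*√237)*222 = 222*I*√237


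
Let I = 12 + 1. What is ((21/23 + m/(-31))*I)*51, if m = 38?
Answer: -147849/713 ≈ -207.36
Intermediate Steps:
I = 13
((21/23 + m/(-31))*I)*51 = ((21/23 + 38/(-31))*13)*51 = ((21*(1/23) + 38*(-1/31))*13)*51 = ((21/23 - 38/31)*13)*51 = -223/713*13*51 = -2899/713*51 = -147849/713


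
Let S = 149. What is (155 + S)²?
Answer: 92416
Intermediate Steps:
(155 + S)² = (155 + 149)² = 304² = 92416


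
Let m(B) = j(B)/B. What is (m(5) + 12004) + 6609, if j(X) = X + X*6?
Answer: 18620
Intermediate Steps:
j(X) = 7*X (j(X) = X + 6*X = 7*X)
m(B) = 7 (m(B) = (7*B)/B = 7)
(m(5) + 12004) + 6609 = (7 + 12004) + 6609 = 12011 + 6609 = 18620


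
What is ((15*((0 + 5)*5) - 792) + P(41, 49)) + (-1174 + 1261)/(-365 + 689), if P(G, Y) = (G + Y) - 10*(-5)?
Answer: -29887/108 ≈ -276.73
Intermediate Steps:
P(G, Y) = 50 + G + Y (P(G, Y) = (G + Y) + 50 = 50 + G + Y)
((15*((0 + 5)*5) - 792) + P(41, 49)) + (-1174 + 1261)/(-365 + 689) = ((15*((0 + 5)*5) - 792) + (50 + 41 + 49)) + (-1174 + 1261)/(-365 + 689) = ((15*(5*5) - 792) + 140) + 87/324 = ((15*25 - 792) + 140) + 87*(1/324) = ((375 - 792) + 140) + 29/108 = (-417 + 140) + 29/108 = -277 + 29/108 = -29887/108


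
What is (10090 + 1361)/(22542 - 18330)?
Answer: 3817/1404 ≈ 2.7187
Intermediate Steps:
(10090 + 1361)/(22542 - 18330) = 11451/4212 = 11451*(1/4212) = 3817/1404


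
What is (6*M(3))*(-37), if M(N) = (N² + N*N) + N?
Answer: -4662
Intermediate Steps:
M(N) = N + 2*N² (M(N) = (N² + N²) + N = 2*N² + N = N + 2*N²)
(6*M(3))*(-37) = (6*(3*(1 + 2*3)))*(-37) = (6*(3*(1 + 6)))*(-37) = (6*(3*7))*(-37) = (6*21)*(-37) = 126*(-37) = -4662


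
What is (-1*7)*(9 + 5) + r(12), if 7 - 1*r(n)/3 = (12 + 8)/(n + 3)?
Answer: -81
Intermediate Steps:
r(n) = 21 - 60/(3 + n) (r(n) = 21 - 3*(12 + 8)/(n + 3) = 21 - 60/(3 + n))
(-1*7)*(9 + 5) + r(12) = (-1*7)*(9 + 5) + 3*(1 + 7*12)/(3 + 12) = -7*14 + 3*(1 + 84)/15 = -98 + 3*(1/15)*85 = -98 + 17 = -81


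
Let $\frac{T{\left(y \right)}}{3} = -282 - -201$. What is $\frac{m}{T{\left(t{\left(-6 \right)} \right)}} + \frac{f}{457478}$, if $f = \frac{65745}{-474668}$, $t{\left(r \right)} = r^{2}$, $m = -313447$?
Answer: $\frac{68065068474960853}{52767490654872} \approx 1289.9$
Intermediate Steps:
$T{\left(y \right)} = -243$ ($T{\left(y \right)} = 3 \left(-282 - -201\right) = 3 \left(-282 + 201\right) = 3 \left(-81\right) = -243$)
$f = - \frac{65745}{474668}$ ($f = 65745 \left(- \frac{1}{474668}\right) = - \frac{65745}{474668} \approx -0.13851$)
$\frac{m}{T{\left(t{\left(-6 \right)} \right)}} + \frac{f}{457478} = - \frac{313447}{-243} - \frac{65745}{474668 \cdot 457478} = \left(-313447\right) \left(- \frac{1}{243}\right) - \frac{65745}{217150167304} = \frac{313447}{243} - \frac{65745}{217150167304} = \frac{68065068474960853}{52767490654872}$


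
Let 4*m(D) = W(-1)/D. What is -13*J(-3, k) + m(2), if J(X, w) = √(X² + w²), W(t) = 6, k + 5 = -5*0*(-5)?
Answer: ¾ - 13*√34 ≈ -75.052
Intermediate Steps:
k = -5 (k = -5 - 5*0*(-5) = -5 + 0*(-5) = -5 + 0 = -5)
m(D) = 3/(2*D) (m(D) = (6/D)/4 = 3/(2*D))
-13*J(-3, k) + m(2) = -13*√((-3)² + (-5)²) + (3/2)/2 = -13*√(9 + 25) + (3/2)*(½) = -13*√34 + ¾ = ¾ - 13*√34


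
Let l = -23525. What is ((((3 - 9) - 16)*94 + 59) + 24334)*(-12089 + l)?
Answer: -795082550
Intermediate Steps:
((((3 - 9) - 16)*94 + 59) + 24334)*(-12089 + l) = ((((3 - 9) - 16)*94 + 59) + 24334)*(-12089 - 23525) = (((-6 - 16)*94 + 59) + 24334)*(-35614) = ((-22*94 + 59) + 24334)*(-35614) = ((-2068 + 59) + 24334)*(-35614) = (-2009 + 24334)*(-35614) = 22325*(-35614) = -795082550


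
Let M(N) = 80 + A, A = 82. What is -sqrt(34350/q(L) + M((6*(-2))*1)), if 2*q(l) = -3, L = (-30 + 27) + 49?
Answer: -I*sqrt(22738) ≈ -150.79*I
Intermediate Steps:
L = 46 (L = -3 + 49 = 46)
q(l) = -3/2 (q(l) = (1/2)*(-3) = -3/2)
M(N) = 162 (M(N) = 80 + 82 = 162)
-sqrt(34350/q(L) + M((6*(-2))*1)) = -sqrt(34350/(-3/2) + 162) = -sqrt(34350*(-2/3) + 162) = -sqrt(-22900 + 162) = -sqrt(-22738) = -I*sqrt(22738)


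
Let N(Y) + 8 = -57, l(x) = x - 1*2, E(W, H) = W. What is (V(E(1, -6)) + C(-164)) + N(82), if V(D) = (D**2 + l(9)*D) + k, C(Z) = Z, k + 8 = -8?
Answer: -237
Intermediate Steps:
k = -16 (k = -8 - 8 = -16)
l(x) = -2 + x (l(x) = x - 2 = -2 + x)
N(Y) = -65 (N(Y) = -8 - 57 = -65)
V(D) = -16 + D**2 + 7*D (V(D) = (D**2 + (-2 + 9)*D) - 16 = (D**2 + 7*D) - 16 = -16 + D**2 + 7*D)
(V(E(1, -6)) + C(-164)) + N(82) = ((-16 + 1**2 + 7*1) - 164) - 65 = ((-16 + 1 + 7) - 164) - 65 = (-8 - 164) - 65 = -172 - 65 = -237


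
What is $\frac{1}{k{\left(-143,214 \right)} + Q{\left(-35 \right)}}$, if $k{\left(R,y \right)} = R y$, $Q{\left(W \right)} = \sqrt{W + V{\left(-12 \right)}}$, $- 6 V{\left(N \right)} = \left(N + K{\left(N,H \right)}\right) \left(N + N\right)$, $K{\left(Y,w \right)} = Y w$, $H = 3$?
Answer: $- \frac{30602}{936482631} - \frac{i \sqrt{227}}{936482631} \approx -3.2678 \cdot 10^{-5} - 1.6088 \cdot 10^{-8} i$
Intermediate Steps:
$V{\left(N \right)} = - \frac{4 N^{2}}{3}$ ($V{\left(N \right)} = - \frac{\left(N + N 3\right) \left(N + N\right)}{6} = - \frac{\left(N + 3 N\right) 2 N}{6} = - \frac{4 N 2 N}{6} = - \frac{8 N^{2}}{6} = - \frac{4 N^{2}}{3}$)
$Q{\left(W \right)} = \sqrt{-192 + W}$ ($Q{\left(W \right)} = \sqrt{W - \frac{4 \left(-12\right)^{2}}{3}} = \sqrt{W - 192} = \sqrt{-192 + W}$)
$\frac{1}{k{\left(-143,214 \right)} + Q{\left(-35 \right)}} = \frac{1}{\left(-143\right) 214 + \sqrt{-192 - 35}} = \frac{1}{-30602 + \sqrt{-227}} = \frac{1}{-30602 + i \sqrt{227}}$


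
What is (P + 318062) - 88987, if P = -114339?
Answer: 114736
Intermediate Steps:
(P + 318062) - 88987 = (-114339 + 318062) - 88987 = 203723 - 88987 = 114736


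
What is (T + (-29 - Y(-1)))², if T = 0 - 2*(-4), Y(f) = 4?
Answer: 625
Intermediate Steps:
T = 8 (T = 0 + 8 = 8)
(T + (-29 - Y(-1)))² = (8 + (-29 - 1*4))² = (8 + (-29 - 4))² = (8 - 33)² = (-25)² = 625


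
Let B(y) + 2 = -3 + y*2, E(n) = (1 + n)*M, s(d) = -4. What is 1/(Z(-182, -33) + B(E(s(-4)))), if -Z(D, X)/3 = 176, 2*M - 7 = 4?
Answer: -1/566 ≈ -0.0017668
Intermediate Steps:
M = 11/2 (M = 7/2 + (½)*4 = 7/2 + 2 = 11/2 ≈ 5.5000)
Z(D, X) = -528 (Z(D, X) = -3*176 = -528)
E(n) = 11/2 + 11*n/2 (E(n) = (1 + n)*(11/2) = 11/2 + 11*n/2)
B(y) = -5 + 2*y (B(y) = -2 + (-3 + y*2) = -2 + (-3 + 2*y) = -5 + 2*y)
1/(Z(-182, -33) + B(E(s(-4)))) = 1/(-528 + (-5 + 2*(11/2 + (11/2)*(-4)))) = 1/(-528 + (-5 + 2*(11/2 - 22))) = 1/(-528 + (-5 + 2*(-33/2))) = 1/(-528 + (-5 - 33)) = 1/(-528 - 38) = 1/(-566) = -1/566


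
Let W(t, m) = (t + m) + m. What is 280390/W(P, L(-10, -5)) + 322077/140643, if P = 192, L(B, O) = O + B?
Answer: 731241986/421929 ≈ 1733.1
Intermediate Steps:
L(B, O) = B + O
W(t, m) = t + 2*m (W(t, m) = (m + t) + m = t + 2*m)
280390/W(P, L(-10, -5)) + 322077/140643 = 280390/(192 + 2*(-10 - 5)) + 322077/140643 = 280390/(192 + 2*(-15)) + 322077*(1/140643) = 280390/(192 - 30) + 107359/46881 = 280390/162 + 107359/46881 = 280390*(1/162) + 107359/46881 = 140195/81 + 107359/46881 = 731241986/421929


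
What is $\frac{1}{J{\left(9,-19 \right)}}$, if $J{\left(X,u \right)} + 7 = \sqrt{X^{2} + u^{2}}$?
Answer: $\frac{7}{393} + \frac{\sqrt{442}}{393} \approx 0.071307$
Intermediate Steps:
$J{\left(X,u \right)} = -7 + \sqrt{X^{2} + u^{2}}$
$\frac{1}{J{\left(9,-19 \right)}} = \frac{1}{-7 + \sqrt{9^{2} + \left(-19\right)^{2}}} = \frac{1}{-7 + \sqrt{81 + 361}} = \frac{1}{-7 + \sqrt{442}}$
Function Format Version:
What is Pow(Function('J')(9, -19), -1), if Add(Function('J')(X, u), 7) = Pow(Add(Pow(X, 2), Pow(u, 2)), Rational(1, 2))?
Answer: Add(Rational(7, 393), Mul(Rational(1, 393), Pow(442, Rational(1, 2)))) ≈ 0.071307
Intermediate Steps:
Function('J')(X, u) = Add(-7, Pow(Add(Pow(X, 2), Pow(u, 2)), Rational(1, 2)))
Pow(Function('J')(9, -19), -1) = Pow(Add(-7, Pow(Add(Pow(9, 2), Pow(-19, 2)), Rational(1, 2))), -1) = Pow(Add(-7, Pow(Add(81, 361), Rational(1, 2))), -1) = Pow(Add(-7, Pow(442, Rational(1, 2))), -1)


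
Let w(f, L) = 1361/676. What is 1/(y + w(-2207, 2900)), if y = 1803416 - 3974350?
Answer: -676/1467550023 ≈ -4.6063e-7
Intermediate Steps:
w(f, L) = 1361/676 (w(f, L) = 1361*(1/676) = 1361/676)
y = -2170934
1/(y + w(-2207, 2900)) = 1/(-2170934 + 1361/676) = 1/(-1467550023/676) = -676/1467550023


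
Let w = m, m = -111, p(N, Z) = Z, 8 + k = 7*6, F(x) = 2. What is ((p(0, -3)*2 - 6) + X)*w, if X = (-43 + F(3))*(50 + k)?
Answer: 383616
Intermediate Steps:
k = 34 (k = -8 + 7*6 = -8 + 42 = 34)
w = -111
X = -3444 (X = (-43 + 2)*(50 + 34) = -41*84 = -3444)
((p(0, -3)*2 - 6) + X)*w = ((-3*2 - 6) - 3444)*(-111) = ((-6 - 6) - 3444)*(-111) = (-12 - 3444)*(-111) = -3456*(-111) = 383616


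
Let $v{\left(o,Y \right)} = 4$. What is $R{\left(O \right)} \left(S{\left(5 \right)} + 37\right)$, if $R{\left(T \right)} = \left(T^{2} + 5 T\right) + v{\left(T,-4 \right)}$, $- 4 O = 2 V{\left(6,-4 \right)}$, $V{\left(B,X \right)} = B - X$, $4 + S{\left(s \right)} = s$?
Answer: $152$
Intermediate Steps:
$S{\left(s \right)} = -4 + s$
$O = -5$ ($O = - \frac{2 \left(6 - -4\right)}{4} = - \frac{2 \left(6 + 4\right)}{4} = - \frac{2 \cdot 10}{4} = \left(- \frac{1}{4}\right) 20 = -5$)
$R{\left(T \right)} = 4 + T^{2} + 5 T$ ($R{\left(T \right)} = \left(T^{2} + 5 T\right) + 4 = 4 + T^{2} + 5 T$)
$R{\left(O \right)} \left(S{\left(5 \right)} + 37\right) = \left(4 + \left(-5\right)^{2} + 5 \left(-5\right)\right) \left(\left(-4 + 5\right) + 37\right) = \left(4 + 25 - 25\right) \left(1 + 37\right) = 4 \cdot 38 = 152$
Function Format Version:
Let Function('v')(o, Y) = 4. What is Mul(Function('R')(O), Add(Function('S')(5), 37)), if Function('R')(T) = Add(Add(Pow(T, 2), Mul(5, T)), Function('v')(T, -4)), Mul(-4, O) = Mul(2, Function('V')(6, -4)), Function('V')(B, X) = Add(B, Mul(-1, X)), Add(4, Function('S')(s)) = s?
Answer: 152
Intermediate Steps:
Function('S')(s) = Add(-4, s)
O = -5 (O = Mul(Rational(-1, 4), Mul(2, Add(6, Mul(-1, -4)))) = Mul(Rational(-1, 4), Mul(2, Add(6, 4))) = Mul(Rational(-1, 4), Mul(2, 10)) = Mul(Rational(-1, 4), 20) = -5)
Function('R')(T) = Add(4, Pow(T, 2), Mul(5, T)) (Function('R')(T) = Add(Add(Pow(T, 2), Mul(5, T)), 4) = Add(4, Pow(T, 2), Mul(5, T)))
Mul(Function('R')(O), Add(Function('S')(5), 37)) = Mul(Add(4, Pow(-5, 2), Mul(5, -5)), Add(Add(-4, 5), 37)) = Mul(Add(4, 25, -25), Add(1, 37)) = Mul(4, 38) = 152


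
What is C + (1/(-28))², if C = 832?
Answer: 652289/784 ≈ 832.00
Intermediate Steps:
C + (1/(-28))² = 832 + (1/(-28))² = 832 + (-1/28)² = 832 + 1/784 = 652289/784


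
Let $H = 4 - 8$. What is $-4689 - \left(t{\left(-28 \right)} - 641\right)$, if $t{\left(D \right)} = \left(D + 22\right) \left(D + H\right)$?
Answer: $-4240$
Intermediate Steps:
$H = -4$ ($H = 4 - 8 = -4$)
$t{\left(D \right)} = \left(-4 + D\right) \left(22 + D\right)$ ($t{\left(D \right)} = \left(D + 22\right) \left(D - 4\right) = \left(22 + D\right) \left(-4 + D\right) = \left(-4 + D\right) \left(22 + D\right)$)
$-4689 - \left(t{\left(-28 \right)} - 641\right) = -4689 - \left(\left(-88 + \left(-28\right)^{2} + 18 \left(-28\right)\right) - 641\right) = -4689 - \left(\left(-88 + 784 - 504\right) - 641\right) = -4689 - \left(192 - 641\right) = -4689 - -449 = -4689 + 449 = -4240$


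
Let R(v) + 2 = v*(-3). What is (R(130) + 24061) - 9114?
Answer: 14555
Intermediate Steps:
R(v) = -2 - 3*v (R(v) = -2 + v*(-3) = -2 - 3*v)
(R(130) + 24061) - 9114 = ((-2 - 3*130) + 24061) - 9114 = ((-2 - 390) + 24061) - 9114 = (-392 + 24061) - 9114 = 23669 - 9114 = 14555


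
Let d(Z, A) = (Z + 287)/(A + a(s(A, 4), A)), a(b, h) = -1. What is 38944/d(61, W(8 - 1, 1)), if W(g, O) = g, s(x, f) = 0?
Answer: 19472/29 ≈ 671.45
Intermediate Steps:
d(Z, A) = (287 + Z)/(-1 + A) (d(Z, A) = (Z + 287)/(A - 1) = (287 + Z)/(-1 + A))
38944/d(61, W(8 - 1, 1)) = 38944/(((287 + 61)/(-1 + (8 - 1)))) = 38944/((348/(-1 + 7))) = 38944/((348/6)) = 38944/(((1/6)*348)) = 38944/58 = 38944*(1/58) = 19472/29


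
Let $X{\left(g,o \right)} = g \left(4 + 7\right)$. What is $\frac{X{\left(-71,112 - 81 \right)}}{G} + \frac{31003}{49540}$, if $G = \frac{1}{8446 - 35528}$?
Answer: $\frac{1047822651683}{49540} \approx 2.1151 \cdot 10^{7}$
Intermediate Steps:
$G = - \frac{1}{27082}$ ($G = \frac{1}{-27082} = - \frac{1}{27082} \approx -3.6925 \cdot 10^{-5}$)
$X{\left(g,o \right)} = 11 g$ ($X{\left(g,o \right)} = g 11 = 11 g$)
$\frac{X{\left(-71,112 - 81 \right)}}{G} + \frac{31003}{49540} = \frac{11 \left(-71\right)}{- \frac{1}{27082}} + \frac{31003}{49540} = \left(-781\right) \left(-27082\right) + 31003 \cdot \frac{1}{49540} = 21151042 + \frac{31003}{49540} = \frac{1047822651683}{49540}$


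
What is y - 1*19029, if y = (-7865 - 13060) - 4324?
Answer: -44278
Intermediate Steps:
y = -25249 (y = -20925 - 4324 = -25249)
y - 1*19029 = -25249 - 1*19029 = -25249 - 19029 = -44278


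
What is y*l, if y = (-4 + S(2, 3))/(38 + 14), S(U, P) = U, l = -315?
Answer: 315/26 ≈ 12.115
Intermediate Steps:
y = -1/26 (y = (-4 + 2)/(38 + 14) = -2/52 = -2*1/52 = -1/26 ≈ -0.038462)
y*l = -1/26*(-315) = 315/26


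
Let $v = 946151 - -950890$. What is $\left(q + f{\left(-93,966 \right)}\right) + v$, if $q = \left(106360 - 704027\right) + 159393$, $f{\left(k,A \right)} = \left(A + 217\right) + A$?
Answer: $1460916$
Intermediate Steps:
$v = 1897041$ ($v = 946151 + 950890 = 1897041$)
$f{\left(k,A \right)} = 217 + 2 A$ ($f{\left(k,A \right)} = \left(217 + A\right) + A = 217 + 2 A$)
$q = -438274$ ($q = -597667 + 159393 = -438274$)
$\left(q + f{\left(-93,966 \right)}\right) + v = \left(-438274 + \left(217 + 2 \cdot 966\right)\right) + 1897041 = \left(-438274 + \left(217 + 1932\right)\right) + 1897041 = \left(-438274 + 2149\right) + 1897041 = -436125 + 1897041 = 1460916$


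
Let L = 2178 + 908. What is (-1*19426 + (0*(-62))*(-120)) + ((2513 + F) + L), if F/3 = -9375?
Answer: -41952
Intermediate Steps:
F = -28125 (F = 3*(-9375) = -28125)
L = 3086
(-1*19426 + (0*(-62))*(-120)) + ((2513 + F) + L) = (-1*19426 + (0*(-62))*(-120)) + ((2513 - 28125) + 3086) = (-19426 + 0*(-120)) + (-25612 + 3086) = (-19426 + 0) - 22526 = -19426 - 22526 = -41952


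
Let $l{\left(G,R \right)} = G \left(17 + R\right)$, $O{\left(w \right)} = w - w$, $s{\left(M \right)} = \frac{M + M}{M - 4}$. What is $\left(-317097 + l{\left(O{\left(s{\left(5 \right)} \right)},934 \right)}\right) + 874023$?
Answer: $556926$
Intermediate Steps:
$s{\left(M \right)} = \frac{2 M}{-4 + M}$
$O{\left(w \right)} = 0$
$\left(-317097 + l{\left(O{\left(s{\left(5 \right)} \right)},934 \right)}\right) + 874023 = \left(-317097 + 0 \left(17 + 934\right)\right) + 874023 = \left(-317097 + 0 \cdot 951\right) + 874023 = \left(-317097 + 0\right) + 874023 = -317097 + 874023 = 556926$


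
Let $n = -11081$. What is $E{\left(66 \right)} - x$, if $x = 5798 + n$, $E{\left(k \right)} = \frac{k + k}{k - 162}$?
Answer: $\frac{42253}{8} \approx 5281.6$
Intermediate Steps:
$E{\left(k \right)} = \frac{2 k}{-162 + k}$
$x = -5283$ ($x = 5798 - 11081 = -5283$)
$E{\left(66 \right)} - x = 2 \cdot 66 \frac{1}{-162 + 66} - -5283 = 2 \cdot 66 \frac{1}{-96} + 5283 = 2 \cdot 66 \left(- \frac{1}{96}\right) + 5283 = - \frac{11}{8} + 5283 = \frac{42253}{8}$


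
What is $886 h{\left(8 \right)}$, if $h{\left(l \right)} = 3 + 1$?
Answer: $3544$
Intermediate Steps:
$h{\left(l \right)} = 4$
$886 h{\left(8 \right)} = 886 \cdot 4 = 3544$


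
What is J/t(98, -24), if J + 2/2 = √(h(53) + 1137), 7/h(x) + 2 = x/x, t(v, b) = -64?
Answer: 1/64 - √1130/64 ≈ -0.50962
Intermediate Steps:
h(x) = -7 (h(x) = 7/(-2 + x/x) = 7/(-2 + 1) = 7/(-1) = 7*(-1) = -7)
J = -1 + √1130 (J = -1 + √(-7 + 1137) = -1 + √1130 ≈ 32.615)
J/t(98, -24) = (-1 + √1130)/(-64) = (-1 + √1130)*(-1/64) = 1/64 - √1130/64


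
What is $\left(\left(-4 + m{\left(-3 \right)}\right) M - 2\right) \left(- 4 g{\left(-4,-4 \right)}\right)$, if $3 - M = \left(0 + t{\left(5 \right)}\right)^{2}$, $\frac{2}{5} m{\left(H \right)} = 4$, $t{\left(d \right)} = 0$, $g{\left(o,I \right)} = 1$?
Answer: $-64$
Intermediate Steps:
$m{\left(H \right)} = 10$ ($m{\left(H \right)} = \frac{5}{2} \cdot 4 = 10$)
$M = 3$ ($M = 3 - \left(0 + 0\right)^{2} = 3 - 0^{2} = 3 - 0 = 3 + 0 = 3$)
$\left(\left(-4 + m{\left(-3 \right)}\right) M - 2\right) \left(- 4 g{\left(-4,-4 \right)}\right) = \left(\left(-4 + 10\right) 3 - 2\right) \left(\left(-4\right) 1\right) = \left(6 \cdot 3 - 2\right) \left(-4\right) = \left(18 - 2\right) \left(-4\right) = 16 \left(-4\right) = -64$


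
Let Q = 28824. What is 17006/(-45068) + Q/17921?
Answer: 497137753/403831814 ≈ 1.2311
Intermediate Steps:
17006/(-45068) + Q/17921 = 17006/(-45068) + 28824/17921 = 17006*(-1/45068) + 28824*(1/17921) = -8503/22534 + 28824/17921 = 497137753/403831814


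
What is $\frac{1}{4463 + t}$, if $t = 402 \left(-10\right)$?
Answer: $\frac{1}{443} \approx 0.0022573$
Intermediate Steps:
$t = -4020$
$\frac{1}{4463 + t} = \frac{1}{4463 - 4020} = \frac{1}{443}$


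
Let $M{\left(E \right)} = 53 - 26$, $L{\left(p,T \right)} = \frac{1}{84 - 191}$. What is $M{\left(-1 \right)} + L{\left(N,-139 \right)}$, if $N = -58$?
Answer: $\frac{2888}{107} \approx 26.991$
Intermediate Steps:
$L{\left(p,T \right)} = - \frac{1}{107}$ ($L{\left(p,T \right)} = \frac{1}{-107} = - \frac{1}{107}$)
$M{\left(E \right)} = 27$
$M{\left(-1 \right)} + L{\left(N,-139 \right)} = 27 - \frac{1}{107} = \frac{2888}{107}$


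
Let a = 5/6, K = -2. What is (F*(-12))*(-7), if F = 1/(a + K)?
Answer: -72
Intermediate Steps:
a = 5/6 (a = 5*(1/6) = 5/6 ≈ 0.83333)
F = -6/7 (F = 1/(5/6 - 2) = 1/(-7/6) = -6/7 ≈ -0.85714)
(F*(-12))*(-7) = -6/7*(-12)*(-7) = (72/7)*(-7) = -72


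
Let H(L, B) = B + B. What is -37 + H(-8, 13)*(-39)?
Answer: -1051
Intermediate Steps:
H(L, B) = 2*B
-37 + H(-8, 13)*(-39) = -37 + (2*13)*(-39) = -37 + 26*(-39) = -37 - 1014 = -1051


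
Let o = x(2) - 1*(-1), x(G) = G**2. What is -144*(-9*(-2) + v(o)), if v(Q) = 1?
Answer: -2736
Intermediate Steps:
o = 5 (o = 2**2 - 1*(-1) = 4 + 1 = 5)
-144*(-9*(-2) + v(o)) = -144*(-9*(-2) + 1) = -144*(18 + 1) = -144*19 = -2736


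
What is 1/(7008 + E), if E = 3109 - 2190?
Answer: 1/7927 ≈ 0.00012615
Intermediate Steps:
E = 919
1/(7008 + E) = 1/(7008 + 919) = 1/7927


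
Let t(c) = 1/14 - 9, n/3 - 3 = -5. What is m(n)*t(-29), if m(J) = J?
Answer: 375/7 ≈ 53.571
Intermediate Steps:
n = -6 (n = 9 + 3*(-5) = 9 - 15 = -6)
t(c) = -125/14 (t(c) = 1/14 - 9 = -125/14)
m(n)*t(-29) = -6*(-125/14) = 375/7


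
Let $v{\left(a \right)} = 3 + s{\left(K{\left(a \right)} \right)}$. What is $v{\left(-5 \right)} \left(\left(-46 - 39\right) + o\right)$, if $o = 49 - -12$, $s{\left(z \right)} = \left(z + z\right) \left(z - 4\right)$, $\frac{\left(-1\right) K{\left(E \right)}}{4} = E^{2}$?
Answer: $-499272$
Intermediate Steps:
$K{\left(E \right)} = - 4 E^{2}$
$s{\left(z \right)} = 2 z \left(-4 + z\right)$
$o = 61$ ($o = 49 + 12 = 61$)
$v{\left(a \right)} = 3 - 8 a^{2} \left(-4 - 4 a^{2}\right)$ ($v{\left(a \right)} = 3 + 2 \left(- 4 a^{2}\right) \left(-4 - 4 a^{2}\right) = 3 - 8 a^{2} \left(-4 - 4 a^{2}\right)$)
$v{\left(-5 \right)} \left(\left(-46 - 39\right) + o\right) = \left(3 + 32 \left(-5\right)^{2} \left(1 + \left(-5\right)^{2}\right)\right) \left(\left(-46 - 39\right) + 61\right) = \left(3 + 32 \cdot 25 \left(1 + 25\right)\right) \left(-85 + 61\right) = \left(3 + 32 \cdot 25 \cdot 26\right) \left(-24\right) = \left(3 + 20800\right) \left(-24\right) = 20803 \left(-24\right) = -499272$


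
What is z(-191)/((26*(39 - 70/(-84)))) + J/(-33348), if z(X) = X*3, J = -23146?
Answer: 7294705/51806118 ≈ 0.14081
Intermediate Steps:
z(X) = 3*X
z(-191)/((26*(39 - 70/(-84)))) + J/(-33348) = (3*(-191))/((26*(39 - 70/(-84)))) - 23146/(-33348) = -573*1/(26*(39 - 70*(-1/84))) - 23146*(-1/33348) = -573*1/(26*(39 + 5/6)) + 11573/16674 = -573/(26*(239/6)) + 11573/16674 = -573/3107/3 + 11573/16674 = -573*3/3107 + 11573/16674 = -1719/3107 + 11573/16674 = 7294705/51806118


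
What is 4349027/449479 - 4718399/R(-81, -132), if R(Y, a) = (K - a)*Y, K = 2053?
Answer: 2890533807716/79551040815 ≈ 36.336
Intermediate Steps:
R(Y, a) = Y*(2053 - a) (R(Y, a) = (2053 - a)*Y = Y*(2053 - a))
4349027/449479 - 4718399/R(-81, -132) = 4349027/449479 - 4718399*(-1/(81*(2053 - 1*(-132)))) = 4349027*(1/449479) - 4718399*(-1/(81*(2053 + 132))) = 4349027/449479 - 4718399/((-81*2185)) = 4349027/449479 - 4718399/(-176985) = 4349027/449479 - 4718399*(-1/176985) = 4349027/449479 + 4718399/176985 = 2890533807716/79551040815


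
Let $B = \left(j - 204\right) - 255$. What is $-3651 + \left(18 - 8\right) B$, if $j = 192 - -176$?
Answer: $-4561$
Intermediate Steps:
$j = 368$ ($j = 192 + 176 = 368$)
$B = -91$ ($B = \left(368 - 204\right) - 255 = 164 - 255 = -91$)
$-3651 + \left(18 - 8\right) B = -3651 + \left(18 - 8\right) \left(-91\right) = -3651 + 10 \left(-91\right) = -3651 - 910 = -4561$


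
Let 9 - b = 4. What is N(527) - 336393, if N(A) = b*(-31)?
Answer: -336548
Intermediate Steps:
b = 5 (b = 9 - 1*4 = 9 - 4 = 5)
N(A) = -155 (N(A) = 5*(-31) = -155)
N(527) - 336393 = -155 - 336393 = -336548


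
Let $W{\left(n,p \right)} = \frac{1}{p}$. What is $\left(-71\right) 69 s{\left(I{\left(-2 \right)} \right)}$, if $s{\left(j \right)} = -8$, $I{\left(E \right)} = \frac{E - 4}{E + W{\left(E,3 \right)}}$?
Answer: $39192$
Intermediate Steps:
$I{\left(E \right)} = \frac{-4 + E}{\frac{1}{3} + E}$ ($I{\left(E \right)} = \frac{E - 4}{E + \frac{1}{3}} = \frac{-4 + E}{E + \frac{1}{3}} = \frac{-4 + E}{\frac{1}{3} + E}$)
$\left(-71\right) 69 s{\left(I{\left(-2 \right)} \right)} = \left(-71\right) 69 \left(-8\right) = \left(-4899\right) \left(-8\right) = 39192$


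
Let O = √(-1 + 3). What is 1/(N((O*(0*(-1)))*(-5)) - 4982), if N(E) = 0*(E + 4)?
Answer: -1/4982 ≈ -0.00020072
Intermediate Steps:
O = √2 ≈ 1.4142
N(E) = 0 (N(E) = 0*(4 + E) = 0)
1/(N((O*(0*(-1)))*(-5)) - 4982) = 1/(0 - 4982) = 1/(-4982) = -1/4982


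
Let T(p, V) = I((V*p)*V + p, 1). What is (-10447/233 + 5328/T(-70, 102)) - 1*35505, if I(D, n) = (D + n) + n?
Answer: -1508247325100/42426271 ≈ -35550.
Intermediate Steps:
I(D, n) = D + 2*n
T(p, V) = 2 + p + p*V² (T(p, V) = ((V*p)*V + p) + 2*1 = (p*V² + p) + 2 = (p + p*V²) + 2 = 2 + p + p*V²)
(-10447/233 + 5328/T(-70, 102)) - 1*35505 = (-10447/233 + 5328/(2 - 70*(1 + 102²))) - 1*35505 = (-10447*1/233 + 5328/(2 - 70*(1 + 10404))) - 35505 = (-10447/233 + 5328/(2 - 70*10405)) - 35505 = (-10447/233 + 5328/(2 - 728350)) - 35505 = (-10447/233 + 5328/(-728348)) - 35505 = (-10447/233 + 5328*(-1/728348)) - 35505 = (-10447/233 - 1332/182087) - 35505 = -1902573245/42426271 - 35505 = -1508247325100/42426271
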